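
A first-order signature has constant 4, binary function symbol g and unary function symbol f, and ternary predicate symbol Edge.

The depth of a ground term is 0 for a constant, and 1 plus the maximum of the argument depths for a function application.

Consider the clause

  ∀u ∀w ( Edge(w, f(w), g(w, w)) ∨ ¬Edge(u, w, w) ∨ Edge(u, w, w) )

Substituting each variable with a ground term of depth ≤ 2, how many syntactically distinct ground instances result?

169

Ground terms of depth ≤ 2:
  Let N_k count ground terms of depth at most k. Each non-constant term of depth ≤ k is some function symbol applied to depth-≤(k−1) arguments, giving N_k = 1 + N_{k-1}^2 + N_{k-1}.
  N_0 = 1
  N_1 = 1 + 1^2 + 1 = 3
  N_2 = 1 + 3^2 + 3 = 13
So there are 13 ground terms available for substitution.
The clause has 2 distinct variables (u, w), each appearing in the body. In the free term algebra distinct substitutions yield syntactically distinct ground instances.
Number of ground instances = 13^2 = 169.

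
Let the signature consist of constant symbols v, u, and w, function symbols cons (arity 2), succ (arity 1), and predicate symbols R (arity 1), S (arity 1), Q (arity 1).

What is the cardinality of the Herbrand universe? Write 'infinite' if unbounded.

The signature has at least one function symbol (cons, arity 2) and at least one constant (v).
Iterating cons gives infinitely many distinct ground terms: v, cons(v, v), cons(cons(v, v), cons(v, v)), ...
So the Herbrand universe is infinite.

infinite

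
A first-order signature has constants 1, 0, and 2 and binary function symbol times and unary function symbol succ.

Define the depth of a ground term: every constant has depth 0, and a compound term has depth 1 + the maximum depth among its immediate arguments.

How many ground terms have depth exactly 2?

Let N_k = |{terms of depth ≤ k}|. Then N_0 = 3 and N_k = 3 + N_{k-1}^2 + N_{k-1} for k ≥ 1 (one summand per function symbol, arity giving the exponent).
N_0 = 3
N_1 = 3 + 3^2 + 3 = 15
N_2 = 3 + 15^2 + 15 = 243
Terms of depth exactly 2: N_2 − N_1 = 243 − 15 = 228.

228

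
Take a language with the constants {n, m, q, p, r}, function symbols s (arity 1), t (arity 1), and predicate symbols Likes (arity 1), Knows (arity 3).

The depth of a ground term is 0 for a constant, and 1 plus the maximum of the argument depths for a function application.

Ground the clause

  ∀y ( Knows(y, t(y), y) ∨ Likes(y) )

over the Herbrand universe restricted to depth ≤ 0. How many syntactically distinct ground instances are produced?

5

Ground terms of depth ≤ 0:
  Count level by level. With function symbols s/1, t/1, the terms of depth ≤ k are the 5 constants together with each function applied to depth-≤(k−1) tuples, so N_k = 5 + N_{k-1} + N_{k-1}.
  N_0 = 5
  Explicitly: n, m, q, p, r.
So there are 5 ground terms available for substitution.
The body mentions the single quantified variable y; since ground terms form a free algebra, no two substitutions collapse to the same formula.
Number of ground instances = 5.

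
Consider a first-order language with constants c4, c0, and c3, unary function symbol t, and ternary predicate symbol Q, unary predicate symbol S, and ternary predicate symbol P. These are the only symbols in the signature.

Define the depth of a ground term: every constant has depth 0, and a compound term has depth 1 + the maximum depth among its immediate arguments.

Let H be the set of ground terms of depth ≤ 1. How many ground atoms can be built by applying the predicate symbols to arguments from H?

438

First count ground terms of depth ≤ 1.
If N_k denotes the number of depth-≤k ground terms, the 3 constants give N_0 = 3, and each function symbol of arity r contributes N_{k-1}^r new terms at level k: N_k = 3 + N_{k-1}.
N_0 = 3
N_1 = 3 + 3 = 6
Explicitly: c4, c0, c3, t(c4), t(c0), t(c3).
So |H| = 6.
For each predicate symbol, the number of ground atoms is |H| raised to its arity; summing:
  Q: 6^3 = 216;  S: 6;  P: 6^3 = 216
Total ground atoms: 216 + 6 + 216 = 438.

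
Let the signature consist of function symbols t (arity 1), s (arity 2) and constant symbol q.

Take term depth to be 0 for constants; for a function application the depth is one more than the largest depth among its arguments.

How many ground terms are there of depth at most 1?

If N_k denotes the number of depth-≤k ground terms, the 1 constant gives N_0 = 1, and each function symbol of arity r contributes N_{k-1}^r new terms at level k: N_k = 1 + N_{k-1} + N_{k-1}^2.
N_0 = 1
N_1 = 1 + 1 + 1^2 = 3
Explicitly: q, t(q), s(q, q).

3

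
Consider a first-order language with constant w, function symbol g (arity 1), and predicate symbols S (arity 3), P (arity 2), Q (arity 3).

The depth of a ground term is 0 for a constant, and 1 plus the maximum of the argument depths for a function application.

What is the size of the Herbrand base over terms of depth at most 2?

63

First count ground terms of depth ≤ 2.
Let N_k = |{terms of depth ≤ k}|. Then N_0 = 1 and N_k = 1 + N_{k-1} for k ≥ 1 (one summand per function symbol, arity giving the exponent).
N_0 = 1
N_1 = 1 + 1 = 2
N_2 = 1 + 2 = 3
So |H| = 3.
For each predicate symbol, the number of ground atoms is |H| raised to its arity; summing:
  S: 3^3 = 27;  P: 3^2 = 9;  Q: 3^3 = 27
Total ground atoms: 27 + 9 + 27 = 63.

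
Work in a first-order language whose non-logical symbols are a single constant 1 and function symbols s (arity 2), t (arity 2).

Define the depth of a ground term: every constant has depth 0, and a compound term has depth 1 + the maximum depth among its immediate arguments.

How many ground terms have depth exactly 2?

Write N_k for the number of ground terms of depth ≤ k. A term of depth ≤ k is either a constant or a function symbol applied to arguments of depth ≤ k−1, so N_k = 1 + N_{k-1}^2 + N_{k-1}^2.
N_0 = 1
N_1 = 1 + 1^2 + 1^2 = 3
N_2 = 1 + 3^2 + 3^2 = 19
Terms of depth exactly 2: N_2 − N_1 = 19 − 3 = 16.

16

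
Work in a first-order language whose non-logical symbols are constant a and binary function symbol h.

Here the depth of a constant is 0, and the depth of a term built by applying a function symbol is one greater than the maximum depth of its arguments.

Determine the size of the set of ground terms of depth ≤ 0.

If N_k denotes the number of depth-≤k ground terms, the 1 constant gives N_0 = 1, and each function symbol of arity r contributes N_{k-1}^r new terms at level k: N_k = 1 + N_{k-1}^2.
N_0 = 1

1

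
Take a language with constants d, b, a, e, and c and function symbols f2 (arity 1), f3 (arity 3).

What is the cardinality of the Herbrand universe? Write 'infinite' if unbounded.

The signature has at least one function symbol (f2, arity 1) and at least one constant (d).
Iterating f2 gives infinitely many distinct ground terms: d, f2(d), f2(f2(d)), ...
So the Herbrand universe is infinite.

infinite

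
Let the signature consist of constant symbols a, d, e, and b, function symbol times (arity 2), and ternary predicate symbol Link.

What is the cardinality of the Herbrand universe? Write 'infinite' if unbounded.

infinite

The signature has at least one function symbol (times, arity 2) and at least one constant (a).
Iterating times gives infinitely many distinct ground terms: a, times(a, a), times(times(a, a), times(a, a)), ...
So the Herbrand universe is infinite.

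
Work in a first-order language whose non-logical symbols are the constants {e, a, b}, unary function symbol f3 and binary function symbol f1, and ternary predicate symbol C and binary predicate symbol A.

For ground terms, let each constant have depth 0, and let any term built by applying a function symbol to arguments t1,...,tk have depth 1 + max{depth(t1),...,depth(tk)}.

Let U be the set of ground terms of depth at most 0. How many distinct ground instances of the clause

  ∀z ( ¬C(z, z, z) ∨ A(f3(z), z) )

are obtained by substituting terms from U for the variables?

Ground terms of depth ≤ 0:
  If N_k denotes the number of depth-≤k ground terms, the 3 constants give N_0 = 3, and each function symbol of arity r contributes N_{k-1}^r new terms at level k: N_k = 3 + N_{k-1} + N_{k-1}^2.
  N_0 = 3
  Explicitly: e, a, b.
So there are 3 ground terms available for substitution.
The variable z ranges independently over the available ground terms, and distinct assignments produce distinct instances.
Number of ground instances = 3.

3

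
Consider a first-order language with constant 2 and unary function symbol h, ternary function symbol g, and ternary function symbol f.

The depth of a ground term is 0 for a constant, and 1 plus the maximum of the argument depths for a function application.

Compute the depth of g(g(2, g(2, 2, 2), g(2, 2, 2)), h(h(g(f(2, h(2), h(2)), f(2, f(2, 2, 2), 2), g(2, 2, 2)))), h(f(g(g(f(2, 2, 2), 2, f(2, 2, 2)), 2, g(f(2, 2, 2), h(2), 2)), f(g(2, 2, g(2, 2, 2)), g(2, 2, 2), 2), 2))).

depth(g(2, 2, 2)) = 1 + max(0, 0, 0) = 1
depth(g(2, g(2, 2, 2), g(2, 2, 2))) = 1 + max(0, 1, 1) = 2
depth(h(2)) = 1 + depth(2) = 1 + 0 = 1
depth(f(2, h(2), h(2))) = 1 + max(0, 1, 1) = 2
depth(f(2, 2, 2)) = 1 + max(0, 0, 0) = 1
depth(f(2, f(2, 2, 2), 2)) = 1 + max(0, 1, 0) = 2
depth(g(f(2, h(2), h(2)), f(2, f(2, 2, 2), 2), g(2, 2, 2))) = 1 + max(2, 2, 1) = 3
depth(h(g(f(2, h(2), h(2)), f(2, f(2, 2, 2), 2), g(2, 2, 2)))) = 1 + depth(g(f(2, h(2), h(2)), f(2, f(2, 2, 2), 2), g(2, 2, 2))) = 1 + 3 = 4
depth(h(h(g(f(2, h(2), h(2)), f(2, f(2, 2, 2), 2), g(2, 2, 2))))) = 1 + depth(h(g(f(2, h(2), h(2)), f(2, f(2, 2, 2), 2), g(2, 2, 2)))) = 1 + 4 = 5
depth(g(f(2, 2, 2), 2, f(2, 2, 2))) = 1 + max(1, 0, 1) = 2
depth(g(f(2, 2, 2), h(2), 2)) = 1 + max(1, 1, 0) = 2
depth(g(g(f(2, 2, 2), 2, f(2, 2, 2)), 2, g(f(2, 2, 2), h(2), 2))) = 1 + max(2, 0, 2) = 3
depth(g(2, 2, g(2, 2, 2))) = 1 + max(0, 0, 1) = 2
depth(f(g(2, 2, g(2, 2, 2)), g(2, 2, 2), 2)) = 1 + max(2, 1, 0) = 3
depth(f(g(g(f(2, 2, 2), 2, f(2, 2, 2)), 2, g(f(2, 2, 2), h(2), 2)), f(g(2, 2, g(2, 2, 2)), g(2, 2, 2), 2), 2)) = 1 + max(3, 3, 0) = 4
depth(h(f(g(g(f(2, 2, 2), 2, f(2, 2, 2)), 2, g(f(2, 2, 2), h(2), 2)), f(g(2, 2, g(2, 2, 2)), g(2, 2, 2), 2), 2))) = 1 + depth(f(g(g(f(2, 2, 2), 2, f(2, 2, 2)), 2, g(f(2, 2, 2), h(2), 2)), f(g(2, 2, g(2, 2, 2)), g(2, 2, 2), 2), 2)) = 1 + 4 = 5
depth(g(g(2, g(2, 2, 2), g(2, 2, 2)), h(h(g(f(2, h(2), h(2)), f(2, f(2, 2, 2), 2), g(2, 2, 2)))), h(f(g(g(f(2, 2, 2), 2, f(2, 2, 2)), 2, g(f(2, 2, 2), h(2), 2)), f(g(2, 2, g(2, 2, 2)), g(2, 2, 2), 2), 2)))) = 1 + max(2, 5, 5) = 6

6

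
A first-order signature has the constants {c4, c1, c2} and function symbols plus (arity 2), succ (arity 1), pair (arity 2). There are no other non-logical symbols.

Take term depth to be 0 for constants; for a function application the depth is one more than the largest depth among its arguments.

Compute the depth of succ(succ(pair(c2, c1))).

3

depth(pair(c2, c1)) = 1 + max(0, 0) = 1
depth(succ(pair(c2, c1))) = 1 + depth(pair(c2, c1)) = 1 + 1 = 2
depth(succ(succ(pair(c2, c1)))) = 1 + depth(succ(pair(c2, c1))) = 1 + 2 = 3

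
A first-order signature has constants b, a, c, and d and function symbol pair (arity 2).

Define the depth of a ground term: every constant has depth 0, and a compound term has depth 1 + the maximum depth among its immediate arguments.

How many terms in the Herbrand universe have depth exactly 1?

16

Let N_k = |{terms of depth ≤ k}|. Then N_0 = 4 and N_k = 4 + N_{k-1}^2 for k ≥ 1 (one summand per function symbol, arity giving the exponent).
N_0 = 4
N_1 = 4 + 4^2 = 20
Terms of depth exactly 1: N_1 − N_0 = 20 − 4 = 16.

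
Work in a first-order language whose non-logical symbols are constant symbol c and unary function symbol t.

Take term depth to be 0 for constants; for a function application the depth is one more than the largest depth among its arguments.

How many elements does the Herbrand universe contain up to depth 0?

If N_k denotes the number of depth-≤k ground terms, the 1 constant gives N_0 = 1, and each function symbol of arity r contributes N_{k-1}^r new terms at level k: N_k = 1 + N_{k-1}.
N_0 = 1

1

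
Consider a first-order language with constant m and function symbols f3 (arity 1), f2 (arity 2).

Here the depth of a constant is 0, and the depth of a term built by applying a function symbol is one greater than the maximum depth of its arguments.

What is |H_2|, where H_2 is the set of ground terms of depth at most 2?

13

Count level by level. With function symbols f3/1, f2/2, the terms of depth ≤ k are the 1 constant together with each function applied to depth-≤(k−1) tuples, so N_k = 1 + N_{k-1} + N_{k-1}^2.
N_0 = 1
N_1 = 1 + 1 + 1^2 = 3
N_2 = 1 + 3 + 3^2 = 13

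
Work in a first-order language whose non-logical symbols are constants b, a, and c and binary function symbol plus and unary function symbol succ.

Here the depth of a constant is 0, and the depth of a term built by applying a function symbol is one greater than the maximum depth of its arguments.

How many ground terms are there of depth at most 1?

15

Let N_k count ground terms of depth at most k. Each non-constant term of depth ≤ k is some function symbol applied to depth-≤(k−1) arguments, giving N_k = 3 + N_{k-1}^2 + N_{k-1}.
N_0 = 3
N_1 = 3 + 3^2 + 3 = 15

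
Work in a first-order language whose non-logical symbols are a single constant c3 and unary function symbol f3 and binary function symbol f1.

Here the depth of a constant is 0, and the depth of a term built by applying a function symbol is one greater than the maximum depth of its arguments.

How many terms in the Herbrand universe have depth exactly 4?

33490

If N_k denotes the number of depth-≤k ground terms, the 1 constant gives N_0 = 1, and each function symbol of arity r contributes N_{k-1}^r new terms at level k: N_k = 1 + N_{k-1} + N_{k-1}^2.
N_0 = 1
N_1 = 1 + 1 + 1^2 = 3
N_2 = 1 + 3 + 3^2 = 13
N_3 = 1 + 13 + 13^2 = 183
N_4 = 1 + 183 + 183^2 = 33673
Terms of depth exactly 4: N_4 − N_3 = 33673 − 183 = 33490.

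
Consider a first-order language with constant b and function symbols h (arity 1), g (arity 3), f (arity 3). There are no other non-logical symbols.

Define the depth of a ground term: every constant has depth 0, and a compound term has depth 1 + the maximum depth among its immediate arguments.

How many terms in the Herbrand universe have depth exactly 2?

Count level by level. With function symbols h/1, g/3, f/3, the terms of depth ≤ k are the 1 constant together with each function applied to depth-≤(k−1) tuples, so N_k = 1 + N_{k-1} + N_{k-1}^3 + N_{k-1}^3.
N_0 = 1
N_1 = 1 + 1 + 1^3 + 1^3 = 4
N_2 = 1 + 4 + 4^3 + 4^3 = 133
Terms of depth exactly 2: N_2 − N_1 = 133 − 4 = 129.

129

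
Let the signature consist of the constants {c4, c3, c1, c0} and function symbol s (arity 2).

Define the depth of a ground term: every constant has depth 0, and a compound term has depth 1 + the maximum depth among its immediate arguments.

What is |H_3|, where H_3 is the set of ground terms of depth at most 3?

163220

Let N_k count ground terms of depth at most k. Each non-constant term of depth ≤ k is some function symbol applied to depth-≤(k−1) arguments, giving N_k = 4 + N_{k-1}^2.
N_0 = 4
N_1 = 4 + 4^2 = 20
N_2 = 4 + 20^2 = 404
N_3 = 4 + 404^2 = 163220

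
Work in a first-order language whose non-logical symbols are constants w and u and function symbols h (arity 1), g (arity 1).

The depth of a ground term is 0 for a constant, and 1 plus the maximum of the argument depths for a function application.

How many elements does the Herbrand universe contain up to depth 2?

Write N_k for the number of ground terms of depth ≤ k. A term of depth ≤ k is either a constant or a function symbol applied to arguments of depth ≤ k−1, so N_k = 2 + N_{k-1} + N_{k-1}.
N_0 = 2
N_1 = 2 + 2 + 2 = 6
N_2 = 2 + 6 + 6 = 14

14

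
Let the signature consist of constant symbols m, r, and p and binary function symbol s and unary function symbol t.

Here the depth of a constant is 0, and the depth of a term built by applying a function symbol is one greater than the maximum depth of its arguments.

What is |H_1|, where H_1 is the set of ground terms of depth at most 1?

Let N_k = |{terms of depth ≤ k}|. Then N_0 = 3 and N_k = 3 + N_{k-1}^2 + N_{k-1} for k ≥ 1 (one summand per function symbol, arity giving the exponent).
N_0 = 3
N_1 = 3 + 3^2 + 3 = 15

15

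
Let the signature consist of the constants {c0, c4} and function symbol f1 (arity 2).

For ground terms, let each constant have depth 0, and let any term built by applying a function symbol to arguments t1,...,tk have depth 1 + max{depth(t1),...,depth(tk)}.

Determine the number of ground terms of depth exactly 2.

32

Let N_k count ground terms of depth at most k. Each non-constant term of depth ≤ k is some function symbol applied to depth-≤(k−1) arguments, giving N_k = 2 + N_{k-1}^2.
N_0 = 2
N_1 = 2 + 2^2 = 6
N_2 = 2 + 6^2 = 38
Terms of depth exactly 2: N_2 − N_1 = 38 − 6 = 32.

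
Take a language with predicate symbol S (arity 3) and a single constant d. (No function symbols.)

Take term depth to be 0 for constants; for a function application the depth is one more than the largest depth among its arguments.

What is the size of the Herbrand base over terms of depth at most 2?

1

First count ground terms of depth ≤ 2.
With no function symbols every ground term is a constant, so there is exactly 1 ground term at every depth bound.
N_0 = 1
N_1 = 1
N_2 = 1
So |H| = 1.
A ground atom is a predicate applied to a tuple of terms from H, so the count is the sum over predicates of |H|^arity:
  S: 1^3 = 1
Total ground atoms: 1.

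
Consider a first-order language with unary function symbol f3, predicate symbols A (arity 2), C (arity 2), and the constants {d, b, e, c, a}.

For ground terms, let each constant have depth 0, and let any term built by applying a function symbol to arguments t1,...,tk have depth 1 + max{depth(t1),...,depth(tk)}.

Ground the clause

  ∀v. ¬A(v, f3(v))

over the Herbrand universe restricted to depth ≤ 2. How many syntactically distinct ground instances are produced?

15

Ground terms of depth ≤ 2:
  Let N_k count ground terms of depth at most k. Each non-constant term of depth ≤ k is some function symbol applied to depth-≤(k−1) arguments, giving N_k = 5 + N_{k-1}.
  N_0 = 5
  N_1 = 5 + 5 = 10
  N_2 = 5 + 10 = 15
So there are 15 ground terms available for substitution.
The clause has 1 distinct variable (v), which appears in the body. In the free term algebra distinct substitutions yield syntactically distinct ground instances.
Number of ground instances = 15.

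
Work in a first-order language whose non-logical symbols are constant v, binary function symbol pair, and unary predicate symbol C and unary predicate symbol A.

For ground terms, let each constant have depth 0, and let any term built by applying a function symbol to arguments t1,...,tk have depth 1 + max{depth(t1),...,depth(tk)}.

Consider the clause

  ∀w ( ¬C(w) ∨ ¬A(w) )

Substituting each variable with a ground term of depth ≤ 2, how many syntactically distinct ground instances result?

5

Ground terms of depth ≤ 2:
  Write N_k for the number of ground terms of depth ≤ k. A term of depth ≤ k is either a constant or a function symbol applied to arguments of depth ≤ k−1, so N_k = 1 + N_{k-1}^2.
  N_0 = 1
  N_1 = 1 + 1^2 = 2
  N_2 = 1 + 2^2 = 5
  Explicitly: v, pair(v, v), pair(v, pair(v, v)), pair(pair(v, v), v), pair(pair(v, v), pair(v, v)).
So there are 5 ground terms available for substitution.
The body mentions the single quantified variable w; since ground terms form a free algebra, no two substitutions collapse to the same formula.
Number of ground instances = 5.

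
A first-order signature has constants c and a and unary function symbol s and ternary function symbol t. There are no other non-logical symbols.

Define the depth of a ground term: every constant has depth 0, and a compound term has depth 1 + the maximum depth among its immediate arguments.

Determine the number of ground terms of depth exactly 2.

1730

Count level by level. With function symbols s/1, t/3, the terms of depth ≤ k are the 2 constants together with each function applied to depth-≤(k−1) tuples, so N_k = 2 + N_{k-1} + N_{k-1}^3.
N_0 = 2
N_1 = 2 + 2 + 2^3 = 12
N_2 = 2 + 12 + 12^3 = 1742
Terms of depth exactly 2: N_2 − N_1 = 1742 − 12 = 1730.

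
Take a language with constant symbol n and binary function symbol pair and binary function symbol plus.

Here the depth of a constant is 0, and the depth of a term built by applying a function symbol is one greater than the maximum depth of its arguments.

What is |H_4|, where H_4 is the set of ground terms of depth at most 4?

Count level by level. With function symbols pair/2, plus/2, the terms of depth ≤ k are the 1 constant together with each function applied to depth-≤(k−1) tuples, so N_k = 1 + N_{k-1}^2 + N_{k-1}^2.
N_0 = 1
N_1 = 1 + 1^2 + 1^2 = 3
N_2 = 1 + 3^2 + 3^2 = 19
N_3 = 1 + 19^2 + 19^2 = 723
N_4 = 1 + 723^2 + 723^2 = 1045459

1045459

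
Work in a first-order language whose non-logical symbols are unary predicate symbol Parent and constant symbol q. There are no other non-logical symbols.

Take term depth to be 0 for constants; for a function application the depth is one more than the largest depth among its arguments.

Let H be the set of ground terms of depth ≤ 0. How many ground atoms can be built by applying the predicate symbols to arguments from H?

First count ground terms of depth ≤ 0.
With no function symbols every ground term is a constant, so there is exactly 1 ground term at every depth bound.
N_0 = 1
Explicitly: q.
So |H| = 1.
A ground atom is a predicate applied to a tuple of terms from H, so the count is the sum over predicates of |H|^arity:
  Parent: 1
Total ground atoms: 1.

1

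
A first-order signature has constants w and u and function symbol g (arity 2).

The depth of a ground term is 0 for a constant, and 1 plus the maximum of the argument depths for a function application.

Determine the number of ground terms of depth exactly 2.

32

Let N_k = |{terms of depth ≤ k}|. Then N_0 = 2 and N_k = 2 + N_{k-1}^2 for k ≥ 1 (one summand per function symbol, arity giving the exponent).
N_0 = 2
N_1 = 2 + 2^2 = 6
N_2 = 2 + 6^2 = 38
Terms of depth exactly 2: N_2 − N_1 = 38 − 6 = 32.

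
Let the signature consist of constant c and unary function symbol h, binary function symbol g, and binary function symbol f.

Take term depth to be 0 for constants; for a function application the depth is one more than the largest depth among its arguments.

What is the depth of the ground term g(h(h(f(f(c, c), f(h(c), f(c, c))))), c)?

depth(f(c, c)) = 1 + max(0, 0) = 1
depth(h(c)) = 1 + depth(c) = 1 + 0 = 1
depth(f(h(c), f(c, c))) = 1 + max(1, 1) = 2
depth(f(f(c, c), f(h(c), f(c, c)))) = 1 + max(1, 2) = 3
depth(h(f(f(c, c), f(h(c), f(c, c))))) = 1 + depth(f(f(c, c), f(h(c), f(c, c)))) = 1 + 3 = 4
depth(h(h(f(f(c, c), f(h(c), f(c, c)))))) = 1 + depth(h(f(f(c, c), f(h(c), f(c, c))))) = 1 + 4 = 5
depth(g(h(h(f(f(c, c), f(h(c), f(c, c))))), c)) = 1 + max(5, 0) = 6

6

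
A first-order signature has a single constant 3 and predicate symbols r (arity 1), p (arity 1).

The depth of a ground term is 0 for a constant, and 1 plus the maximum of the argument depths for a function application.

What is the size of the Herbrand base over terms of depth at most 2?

2

First count ground terms of depth ≤ 2.
With no function symbols every ground term is a constant, so there is exactly 1 ground term at every depth bound.
N_0 = 1
N_1 = 1
N_2 = 1
So |H| = 1.
Ground atoms are formed by filling each argument slot of a predicate with a term from H, so an r-ary predicate gives |H|^r atoms:
  r: 1;  p: 1
Total ground atoms: 1 + 1 = 2.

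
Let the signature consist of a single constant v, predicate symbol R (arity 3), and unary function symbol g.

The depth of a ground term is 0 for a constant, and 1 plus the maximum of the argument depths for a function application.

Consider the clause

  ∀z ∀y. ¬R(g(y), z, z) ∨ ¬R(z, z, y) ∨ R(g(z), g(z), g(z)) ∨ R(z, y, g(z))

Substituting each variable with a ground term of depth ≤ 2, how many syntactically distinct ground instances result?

9

Ground terms of depth ≤ 2:
  Count level by level. With function symbols g/1, the terms of depth ≤ k are the 1 constant together with each function applied to depth-≤(k−1) tuples, so N_k = 1 + N_{k-1}.
  N_0 = 1
  N_1 = 1 + 1 = 2
  N_2 = 1 + 2 = 3
  Explicitly: v, g(v), g(g(v)).
So there are 3 ground terms available for substitution.
Each of z, y ranges independently over the available ground terms, and distinct assignments produce distinct instances.
Number of ground instances = 3^2 = 9.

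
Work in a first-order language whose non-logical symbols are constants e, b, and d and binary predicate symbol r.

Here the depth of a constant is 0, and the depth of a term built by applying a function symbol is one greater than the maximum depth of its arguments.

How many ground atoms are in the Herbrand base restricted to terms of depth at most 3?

First count ground terms of depth ≤ 3.
With no function symbols every ground term is a constant, so there are exactly 3 ground terms at every depth bound.
N_0 = 3
N_1 = 3
N_2 = 3
N_3 = 3
Explicitly: e, b, d.
So |H| = 3.
Each predicate of arity r yields |H|^r ground atoms (one per choice of an r-tuple from H):
  r: 3^2 = 9
Total ground atoms: 9.

9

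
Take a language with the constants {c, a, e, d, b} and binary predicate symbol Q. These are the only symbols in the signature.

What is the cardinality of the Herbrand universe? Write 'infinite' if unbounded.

5

There are no function symbols, so every ground term is one of the 5 constants.
The Herbrand universe is {c, a, e, d, b}, which is finite with 5 elements.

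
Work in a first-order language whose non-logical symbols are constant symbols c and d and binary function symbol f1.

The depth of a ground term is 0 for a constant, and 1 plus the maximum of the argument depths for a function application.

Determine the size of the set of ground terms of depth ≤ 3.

1446

Count level by level. With function symbols f1/2, the terms of depth ≤ k are the 2 constants together with each function applied to depth-≤(k−1) tuples, so N_k = 2 + N_{k-1}^2.
N_0 = 2
N_1 = 2 + 2^2 = 6
N_2 = 2 + 6^2 = 38
N_3 = 2 + 38^2 = 1446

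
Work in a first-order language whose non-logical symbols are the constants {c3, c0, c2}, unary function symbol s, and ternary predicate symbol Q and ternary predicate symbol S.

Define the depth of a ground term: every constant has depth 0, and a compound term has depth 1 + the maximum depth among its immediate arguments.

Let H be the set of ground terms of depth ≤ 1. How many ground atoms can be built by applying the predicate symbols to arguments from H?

First count ground terms of depth ≤ 1.
Write N_k for the number of ground terms of depth ≤ k. A term of depth ≤ k is either a constant or a function symbol applied to arguments of depth ≤ k−1, so N_k = 3 + N_{k-1}.
N_0 = 3
N_1 = 3 + 3 = 6
Explicitly: c3, c0, c2, s(c3), s(c0), s(c2).
So |H| = 6.
Ground atoms are formed by filling each argument slot of a predicate with a term from H, so an r-ary predicate gives |H|^r atoms:
  Q: 6^3 = 216;  S: 6^3 = 216
Total ground atoms: 216 + 216 = 432.

432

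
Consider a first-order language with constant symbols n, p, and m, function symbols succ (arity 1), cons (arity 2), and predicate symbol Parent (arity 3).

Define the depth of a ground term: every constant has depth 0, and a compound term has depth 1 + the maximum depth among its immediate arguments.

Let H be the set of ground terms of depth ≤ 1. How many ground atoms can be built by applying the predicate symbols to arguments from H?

3375

First count ground terms of depth ≤ 1.
Let N_k count ground terms of depth at most k. Each non-constant term of depth ≤ k is some function symbol applied to depth-≤(k−1) arguments, giving N_k = 3 + N_{k-1} + N_{k-1}^2.
N_0 = 3
N_1 = 3 + 3 + 3^2 = 15
So |H| = 15.
For each predicate symbol, the number of ground atoms is |H| raised to its arity; summing:
  Parent: 15^3 = 3375
Total ground atoms: 3375.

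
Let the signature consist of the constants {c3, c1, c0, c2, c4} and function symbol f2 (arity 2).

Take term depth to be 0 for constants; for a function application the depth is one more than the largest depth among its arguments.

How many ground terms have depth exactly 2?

875

Let N_k = |{terms of depth ≤ k}|. Then N_0 = 5 and N_k = 5 + N_{k-1}^2 for k ≥ 1 (one summand per function symbol, arity giving the exponent).
N_0 = 5
N_1 = 5 + 5^2 = 30
N_2 = 5 + 30^2 = 905
Terms of depth exactly 2: N_2 − N_1 = 905 − 30 = 875.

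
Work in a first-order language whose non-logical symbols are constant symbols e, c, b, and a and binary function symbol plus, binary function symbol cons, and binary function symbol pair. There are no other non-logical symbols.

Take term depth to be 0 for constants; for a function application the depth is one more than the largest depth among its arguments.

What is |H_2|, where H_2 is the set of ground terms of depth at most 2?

Let N_k count ground terms of depth at most k. Each non-constant term of depth ≤ k is some function symbol applied to depth-≤(k−1) arguments, giving N_k = 4 + N_{k-1}^2 + N_{k-1}^2 + N_{k-1}^2.
N_0 = 4
N_1 = 4 + 4^2 + 4^2 + 4^2 = 52
N_2 = 4 + 52^2 + 52^2 + 52^2 = 8116

8116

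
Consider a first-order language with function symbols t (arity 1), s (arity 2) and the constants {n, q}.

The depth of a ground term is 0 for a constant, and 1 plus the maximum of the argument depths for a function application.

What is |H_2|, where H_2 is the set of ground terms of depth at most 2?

If N_k denotes the number of depth-≤k ground terms, the 2 constants give N_0 = 2, and each function symbol of arity r contributes N_{k-1}^r new terms at level k: N_k = 2 + N_{k-1} + N_{k-1}^2.
N_0 = 2
N_1 = 2 + 2 + 2^2 = 8
N_2 = 2 + 8 + 8^2 = 74

74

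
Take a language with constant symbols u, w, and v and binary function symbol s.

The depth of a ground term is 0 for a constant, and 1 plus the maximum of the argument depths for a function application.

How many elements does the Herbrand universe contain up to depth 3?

Write N_k for the number of ground terms of depth ≤ k. A term of depth ≤ k is either a constant or a function symbol applied to arguments of depth ≤ k−1, so N_k = 3 + N_{k-1}^2.
N_0 = 3
N_1 = 3 + 3^2 = 12
N_2 = 3 + 12^2 = 147
N_3 = 3 + 147^2 = 21612

21612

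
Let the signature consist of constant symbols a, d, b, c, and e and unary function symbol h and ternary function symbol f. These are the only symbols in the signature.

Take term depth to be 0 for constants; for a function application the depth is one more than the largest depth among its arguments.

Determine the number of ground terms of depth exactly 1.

If N_k denotes the number of depth-≤k ground terms, the 5 constants give N_0 = 5, and each function symbol of arity r contributes N_{k-1}^r new terms at level k: N_k = 5 + N_{k-1} + N_{k-1}^3.
N_0 = 5
N_1 = 5 + 5 + 5^3 = 135
Terms of depth exactly 1: N_1 − N_0 = 135 − 5 = 130.

130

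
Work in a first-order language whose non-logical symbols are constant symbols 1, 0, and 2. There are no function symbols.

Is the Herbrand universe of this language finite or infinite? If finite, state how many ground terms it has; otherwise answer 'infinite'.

3

There are no function symbols, so every ground term is one of the 3 constants.
The Herbrand universe is {1, 0, 2}, which is finite with 3 elements.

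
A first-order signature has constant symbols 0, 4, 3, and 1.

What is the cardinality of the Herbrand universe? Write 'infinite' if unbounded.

There are no function symbols, so every ground term is one of the 4 constants.
The Herbrand universe is {0, 4, 3, 1}, which is finite with 4 elements.

4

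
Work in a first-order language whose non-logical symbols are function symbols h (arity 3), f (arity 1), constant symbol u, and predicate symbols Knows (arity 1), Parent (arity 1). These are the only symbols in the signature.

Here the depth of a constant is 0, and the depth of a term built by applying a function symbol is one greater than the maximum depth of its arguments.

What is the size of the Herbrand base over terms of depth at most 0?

First count ground terms of depth ≤ 0.
Count level by level. With function symbols h/3, f/1, the terms of depth ≤ k are the 1 constant together with each function applied to depth-≤(k−1) tuples, so N_k = 1 + N_{k-1}^3 + N_{k-1}.
N_0 = 1
Explicitly: u.
So |H| = 1.
A ground atom is a predicate applied to a tuple of terms from H, so the count is the sum over predicates of |H|^arity:
  Knows: 1;  Parent: 1
Total ground atoms: 1 + 1 = 2.

2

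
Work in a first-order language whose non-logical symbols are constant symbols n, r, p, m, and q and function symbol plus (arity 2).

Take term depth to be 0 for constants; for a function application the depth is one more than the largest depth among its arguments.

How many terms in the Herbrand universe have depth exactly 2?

Count level by level. With function symbols plus/2, the terms of depth ≤ k are the 5 constants together with each function applied to depth-≤(k−1) tuples, so N_k = 5 + N_{k-1}^2.
N_0 = 5
N_1 = 5 + 5^2 = 30
N_2 = 5 + 30^2 = 905
Terms of depth exactly 2: N_2 − N_1 = 905 − 30 = 875.

875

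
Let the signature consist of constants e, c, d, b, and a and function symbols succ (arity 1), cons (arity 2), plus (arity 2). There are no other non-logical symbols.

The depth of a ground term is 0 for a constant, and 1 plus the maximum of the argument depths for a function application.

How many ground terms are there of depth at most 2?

7265

Let N_k = |{terms of depth ≤ k}|. Then N_0 = 5 and N_k = 5 + N_{k-1} + N_{k-1}^2 + N_{k-1}^2 for k ≥ 1 (one summand per function symbol, arity giving the exponent).
N_0 = 5
N_1 = 5 + 5 + 5^2 + 5^2 = 60
N_2 = 5 + 60 + 60^2 + 60^2 = 7265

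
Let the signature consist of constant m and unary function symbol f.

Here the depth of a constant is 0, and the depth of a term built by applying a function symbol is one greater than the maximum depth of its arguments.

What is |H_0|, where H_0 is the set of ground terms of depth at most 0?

1

Count level by level. With function symbols f/1, the terms of depth ≤ k are the 1 constant together with each function applied to depth-≤(k−1) tuples, so N_k = 1 + N_{k-1}.
N_0 = 1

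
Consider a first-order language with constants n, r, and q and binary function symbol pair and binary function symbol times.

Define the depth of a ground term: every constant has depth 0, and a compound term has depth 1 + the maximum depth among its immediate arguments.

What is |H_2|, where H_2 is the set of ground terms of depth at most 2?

Write N_k for the number of ground terms of depth ≤ k. A term of depth ≤ k is either a constant or a function symbol applied to arguments of depth ≤ k−1, so N_k = 3 + N_{k-1}^2 + N_{k-1}^2.
N_0 = 3
N_1 = 3 + 3^2 + 3^2 = 21
N_2 = 3 + 21^2 + 21^2 = 885

885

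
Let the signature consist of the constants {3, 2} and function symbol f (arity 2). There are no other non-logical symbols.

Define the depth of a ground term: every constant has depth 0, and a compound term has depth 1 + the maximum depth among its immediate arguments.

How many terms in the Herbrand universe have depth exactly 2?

Write N_k for the number of ground terms of depth ≤ k. A term of depth ≤ k is either a constant or a function symbol applied to arguments of depth ≤ k−1, so N_k = 2 + N_{k-1}^2.
N_0 = 2
N_1 = 2 + 2^2 = 6
N_2 = 2 + 6^2 = 38
Terms of depth exactly 2: N_2 − N_1 = 38 − 6 = 32.

32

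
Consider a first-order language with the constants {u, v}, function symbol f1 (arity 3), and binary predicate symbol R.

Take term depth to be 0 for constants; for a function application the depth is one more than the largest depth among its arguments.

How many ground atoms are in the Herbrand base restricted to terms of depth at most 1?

100

First count ground terms of depth ≤ 1.
Count level by level. With function symbols f1/3, the terms of depth ≤ k are the 2 constants together with each function applied to depth-≤(k−1) tuples, so N_k = 2 + N_{k-1}^3.
N_0 = 2
N_1 = 2 + 2^3 = 10
Explicitly: u, v, f1(u, u, u), f1(u, u, v), f1(u, v, u), f1(u, v, v), f1(v, u, u), f1(v, u, v), f1(v, v, u), f1(v, v, v).
So |H| = 10.
Each predicate of arity r yields |H|^r ground atoms (one per choice of an r-tuple from H):
  R: 10^2 = 100
Total ground atoms: 100.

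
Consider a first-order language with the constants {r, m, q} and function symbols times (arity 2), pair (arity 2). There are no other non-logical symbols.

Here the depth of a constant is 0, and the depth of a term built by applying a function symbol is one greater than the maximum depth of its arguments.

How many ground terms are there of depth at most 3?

1566453

If N_k denotes the number of depth-≤k ground terms, the 3 constants give N_0 = 3, and each function symbol of arity r contributes N_{k-1}^r new terms at level k: N_k = 3 + N_{k-1}^2 + N_{k-1}^2.
N_0 = 3
N_1 = 3 + 3^2 + 3^2 = 21
N_2 = 3 + 21^2 + 21^2 = 885
N_3 = 3 + 885^2 + 885^2 = 1566453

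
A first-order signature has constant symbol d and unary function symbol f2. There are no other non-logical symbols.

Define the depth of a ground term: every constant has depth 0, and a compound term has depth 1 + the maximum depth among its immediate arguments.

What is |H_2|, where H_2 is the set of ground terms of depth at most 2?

3

Let N_k count ground terms of depth at most k. Each non-constant term of depth ≤ k is some function symbol applied to depth-≤(k−1) arguments, giving N_k = 1 + N_{k-1}.
N_0 = 1
N_1 = 1 + 1 = 2
N_2 = 1 + 2 = 3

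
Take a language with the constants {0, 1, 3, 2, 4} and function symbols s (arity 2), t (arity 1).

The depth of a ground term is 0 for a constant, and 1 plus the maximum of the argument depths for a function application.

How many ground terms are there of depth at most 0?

5

Count level by level. With function symbols s/2, t/1, the terms of depth ≤ k are the 5 constants together with each function applied to depth-≤(k−1) tuples, so N_k = 5 + N_{k-1}^2 + N_{k-1}.
N_0 = 5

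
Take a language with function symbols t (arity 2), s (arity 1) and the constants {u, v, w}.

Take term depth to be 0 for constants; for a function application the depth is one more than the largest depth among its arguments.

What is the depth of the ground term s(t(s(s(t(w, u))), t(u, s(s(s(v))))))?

depth(t(w, u)) = 1 + max(0, 0) = 1
depth(s(t(w, u))) = 1 + depth(t(w, u)) = 1 + 1 = 2
depth(s(s(t(w, u)))) = 1 + depth(s(t(w, u))) = 1 + 2 = 3
depth(s(v)) = 1 + depth(v) = 1 + 0 = 1
depth(s(s(v))) = 1 + depth(s(v)) = 1 + 1 = 2
depth(s(s(s(v)))) = 1 + depth(s(s(v))) = 1 + 2 = 3
depth(t(u, s(s(s(v))))) = 1 + max(0, 3) = 4
depth(t(s(s(t(w, u))), t(u, s(s(s(v)))))) = 1 + max(3, 4) = 5
depth(s(t(s(s(t(w, u))), t(u, s(s(s(v))))))) = 1 + depth(t(s(s(t(w, u))), t(u, s(s(s(v)))))) = 1 + 5 = 6

6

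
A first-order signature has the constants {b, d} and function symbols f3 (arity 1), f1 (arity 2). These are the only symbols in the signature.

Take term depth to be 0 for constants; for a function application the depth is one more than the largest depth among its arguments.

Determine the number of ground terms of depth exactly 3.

5478

Let N_k count ground terms of depth at most k. Each non-constant term of depth ≤ k is some function symbol applied to depth-≤(k−1) arguments, giving N_k = 2 + N_{k-1} + N_{k-1}^2.
N_0 = 2
N_1 = 2 + 2 + 2^2 = 8
N_2 = 2 + 8 + 8^2 = 74
N_3 = 2 + 74 + 74^2 = 5552
Terms of depth exactly 3: N_3 − N_2 = 5552 − 74 = 5478.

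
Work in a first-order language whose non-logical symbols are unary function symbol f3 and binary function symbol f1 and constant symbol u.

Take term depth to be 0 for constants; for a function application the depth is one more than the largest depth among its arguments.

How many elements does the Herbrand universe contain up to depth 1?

3

Let N_k = |{terms of depth ≤ k}|. Then N_0 = 1 and N_k = 1 + N_{k-1} + N_{k-1}^2 for k ≥ 1 (one summand per function symbol, arity giving the exponent).
N_0 = 1
N_1 = 1 + 1 + 1^2 = 3
Explicitly: u, f3(u), f1(u, u).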